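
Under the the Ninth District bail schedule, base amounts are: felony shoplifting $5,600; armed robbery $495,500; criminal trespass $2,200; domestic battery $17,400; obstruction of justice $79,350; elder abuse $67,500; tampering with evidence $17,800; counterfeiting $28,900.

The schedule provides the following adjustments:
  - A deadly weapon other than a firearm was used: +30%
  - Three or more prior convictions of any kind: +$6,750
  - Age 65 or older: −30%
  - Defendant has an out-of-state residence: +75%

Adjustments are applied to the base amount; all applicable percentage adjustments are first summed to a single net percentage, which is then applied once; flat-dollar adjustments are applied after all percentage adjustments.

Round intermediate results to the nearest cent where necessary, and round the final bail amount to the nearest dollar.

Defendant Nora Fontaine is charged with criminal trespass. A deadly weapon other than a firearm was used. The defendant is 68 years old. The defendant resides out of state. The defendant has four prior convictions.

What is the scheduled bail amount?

$10,600

Base amounts from the schedule: criminal trespass $2,200.
Single charge. Combined base = $2,200.
Net percentage adjustment: +30% −30% +75% = +75%. $2,200 × 1.75 = $3,850.
Three or more prior convictions of any kind (+$6,750 flat): $3,850 + $6,750 = $10,600.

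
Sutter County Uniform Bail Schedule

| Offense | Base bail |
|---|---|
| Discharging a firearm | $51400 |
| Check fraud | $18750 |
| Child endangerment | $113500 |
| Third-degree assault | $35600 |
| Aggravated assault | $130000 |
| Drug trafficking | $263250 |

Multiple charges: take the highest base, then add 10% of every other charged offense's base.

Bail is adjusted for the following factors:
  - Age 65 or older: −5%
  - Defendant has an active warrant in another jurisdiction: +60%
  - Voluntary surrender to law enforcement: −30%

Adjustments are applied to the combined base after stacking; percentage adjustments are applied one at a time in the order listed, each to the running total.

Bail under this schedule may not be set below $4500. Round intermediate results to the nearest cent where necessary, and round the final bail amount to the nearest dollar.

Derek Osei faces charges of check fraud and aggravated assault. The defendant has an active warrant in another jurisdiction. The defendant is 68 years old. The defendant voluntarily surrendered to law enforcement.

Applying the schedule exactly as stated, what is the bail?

Base amounts from the schedule: check fraud $18750; aggravated assault $130000.
Stacking rule: highest base plus 10% of each additional charge. Highest is aggravated assault at $130000. Additional: $18750 × 10% = $1875. Combined base = $130000 + $1875 = $131875.
Age 65 or older (−5%): $131875 × 0.95 = $125281.25.
Defendant has an active warrant in another jurisdiction (+60%): $125281.25 × 1.6 = $200450.
Voluntary surrender to law enforcement (−30%): $200450 × 0.7 = $140315.
$140315 is at or above the $4500 minimum.

$140315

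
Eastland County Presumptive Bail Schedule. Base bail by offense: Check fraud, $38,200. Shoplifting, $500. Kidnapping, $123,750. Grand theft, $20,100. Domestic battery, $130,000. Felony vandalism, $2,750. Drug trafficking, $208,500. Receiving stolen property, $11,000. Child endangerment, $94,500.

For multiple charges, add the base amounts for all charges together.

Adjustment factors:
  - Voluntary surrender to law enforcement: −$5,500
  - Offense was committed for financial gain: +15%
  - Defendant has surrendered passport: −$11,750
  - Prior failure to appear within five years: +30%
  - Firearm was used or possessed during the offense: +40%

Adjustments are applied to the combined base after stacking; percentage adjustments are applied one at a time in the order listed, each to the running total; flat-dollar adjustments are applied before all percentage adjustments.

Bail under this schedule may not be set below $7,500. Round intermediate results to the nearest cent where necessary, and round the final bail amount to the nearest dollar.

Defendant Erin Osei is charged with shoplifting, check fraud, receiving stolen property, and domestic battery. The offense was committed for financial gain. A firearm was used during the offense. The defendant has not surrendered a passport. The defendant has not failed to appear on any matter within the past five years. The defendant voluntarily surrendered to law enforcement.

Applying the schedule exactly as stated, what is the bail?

$280,462

Base amounts from the schedule: shoplifting $500; check fraud $38,200; receiving stolen property $11,000; domestic battery $130,000.
Stacking rule: sum of all bases. $500 + $38,200 + $11,000 + $130,000 = $179,700.
Voluntary surrender to law enforcement (−$5,500 flat): $179,700 − $5,500 = $174,200.
Offense was committed for financial gain (+15%): $174,200 × 1.15 = $200,330.
Firearm was used or possessed during the offense (+40%): $200,330 × 1.4 = $280,462.
$280,462 is at or above the $7,500 minimum.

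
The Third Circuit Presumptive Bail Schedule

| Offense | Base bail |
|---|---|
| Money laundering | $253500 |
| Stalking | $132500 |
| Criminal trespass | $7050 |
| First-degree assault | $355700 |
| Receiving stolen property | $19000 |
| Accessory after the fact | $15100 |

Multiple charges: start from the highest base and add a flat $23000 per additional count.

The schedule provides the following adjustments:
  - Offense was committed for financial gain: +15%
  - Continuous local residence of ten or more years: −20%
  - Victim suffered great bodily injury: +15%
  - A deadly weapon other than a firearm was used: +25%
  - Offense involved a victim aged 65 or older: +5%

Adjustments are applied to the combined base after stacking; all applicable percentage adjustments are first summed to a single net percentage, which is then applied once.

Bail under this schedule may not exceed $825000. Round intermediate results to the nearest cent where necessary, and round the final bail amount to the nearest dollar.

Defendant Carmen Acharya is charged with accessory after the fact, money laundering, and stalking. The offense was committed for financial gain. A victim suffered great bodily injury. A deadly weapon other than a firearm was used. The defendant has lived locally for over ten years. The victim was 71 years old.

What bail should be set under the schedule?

$419300

Base amounts from the schedule: accessory after the fact $15100; money laundering $253500; stalking $132500.
Stacking rule: highest base plus $23000 per additional charge. Highest is money laundering at $253500; 2 additional charges → +$46000. Combined base = $299500.
Net percentage adjustment: +15% −20% +15% +25% +5% = +40%. $299500 × 1.4 = $419300.
$419300 is within the $825000 maximum.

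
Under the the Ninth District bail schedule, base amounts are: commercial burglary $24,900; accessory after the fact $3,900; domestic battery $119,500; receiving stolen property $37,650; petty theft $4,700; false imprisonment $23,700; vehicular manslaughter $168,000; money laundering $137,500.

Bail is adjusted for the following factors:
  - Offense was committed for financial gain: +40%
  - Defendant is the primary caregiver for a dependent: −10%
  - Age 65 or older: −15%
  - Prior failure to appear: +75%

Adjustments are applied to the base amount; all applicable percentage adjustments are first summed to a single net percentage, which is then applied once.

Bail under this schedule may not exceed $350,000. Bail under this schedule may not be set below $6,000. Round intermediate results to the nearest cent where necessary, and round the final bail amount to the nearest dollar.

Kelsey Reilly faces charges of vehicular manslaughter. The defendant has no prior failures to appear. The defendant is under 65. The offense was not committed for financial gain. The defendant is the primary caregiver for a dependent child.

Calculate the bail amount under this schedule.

Base amounts from the schedule: vehicular manslaughter $168,000.
Single charge. Combined base = $168,000.
Defendant is the primary caregiver for a dependent (−10%): $168,000 × 0.9 = $151,200.
$151,200 is within the $350,000 maximum.
$151,200 is at or above the $6,000 minimum.

$151,200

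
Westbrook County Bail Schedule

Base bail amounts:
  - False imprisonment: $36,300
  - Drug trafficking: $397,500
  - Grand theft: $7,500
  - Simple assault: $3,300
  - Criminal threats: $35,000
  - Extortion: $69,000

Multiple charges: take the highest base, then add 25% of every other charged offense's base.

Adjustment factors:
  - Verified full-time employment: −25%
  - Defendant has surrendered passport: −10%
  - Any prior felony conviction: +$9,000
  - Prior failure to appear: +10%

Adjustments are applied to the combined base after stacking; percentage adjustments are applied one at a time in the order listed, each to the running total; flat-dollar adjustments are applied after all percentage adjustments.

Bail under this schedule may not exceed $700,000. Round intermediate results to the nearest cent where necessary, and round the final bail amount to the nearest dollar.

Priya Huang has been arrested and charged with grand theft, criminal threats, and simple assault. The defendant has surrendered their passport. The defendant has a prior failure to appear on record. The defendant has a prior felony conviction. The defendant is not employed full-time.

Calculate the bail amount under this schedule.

Base amounts from the schedule: grand theft $7,500; criminal threats $35,000; simple assault $3,300.
Stacking rule: highest base plus 25% of each additional charge. Highest is criminal threats at $35,000. Additional: $7,500 × 25% = $1,875; $3,300 × 25% = $825. Combined base = $35,000 + $2,700 = $37,700.
Defendant has surrendered passport (−10%): $37,700 × 0.9 = $33,930.
Prior failure to appear (+10%): $33,930 × 1.1 = $37,323.
Any prior felony conviction (+$9,000 flat): $37,323 + $9,000 = $46,323.
$46,323 is within the $700,000 maximum.

$46,323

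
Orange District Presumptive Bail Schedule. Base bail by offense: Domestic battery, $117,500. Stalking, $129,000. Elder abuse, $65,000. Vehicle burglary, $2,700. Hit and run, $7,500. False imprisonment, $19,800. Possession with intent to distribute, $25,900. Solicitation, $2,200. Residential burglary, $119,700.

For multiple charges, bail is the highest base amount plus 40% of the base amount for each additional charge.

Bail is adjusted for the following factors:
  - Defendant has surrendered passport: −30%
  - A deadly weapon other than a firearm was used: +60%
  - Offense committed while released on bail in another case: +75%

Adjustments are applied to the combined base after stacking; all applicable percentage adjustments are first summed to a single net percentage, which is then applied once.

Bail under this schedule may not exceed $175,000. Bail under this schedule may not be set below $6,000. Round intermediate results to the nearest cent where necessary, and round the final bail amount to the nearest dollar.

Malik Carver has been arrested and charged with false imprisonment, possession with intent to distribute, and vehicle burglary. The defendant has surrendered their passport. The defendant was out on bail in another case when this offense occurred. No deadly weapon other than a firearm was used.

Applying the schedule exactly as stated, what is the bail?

$50,605

Base amounts from the schedule: false imprisonment $19,800; possession with intent to distribute $25,900; vehicle burglary $2,700.
Stacking rule: highest base plus 40% of each additional charge. Highest is possession with intent to distribute at $25,900. Additional: $19,800 × 40% = $7,920; $2,700 × 40% = $1,080. Combined base = $25,900 + $9,000 = $34,900.
Net percentage adjustment: −30% +75% = +45%. $34,900 × 1.45 = $50,605.
$50,605 is within the $175,000 maximum.
$50,605 is at or above the $6,000 minimum.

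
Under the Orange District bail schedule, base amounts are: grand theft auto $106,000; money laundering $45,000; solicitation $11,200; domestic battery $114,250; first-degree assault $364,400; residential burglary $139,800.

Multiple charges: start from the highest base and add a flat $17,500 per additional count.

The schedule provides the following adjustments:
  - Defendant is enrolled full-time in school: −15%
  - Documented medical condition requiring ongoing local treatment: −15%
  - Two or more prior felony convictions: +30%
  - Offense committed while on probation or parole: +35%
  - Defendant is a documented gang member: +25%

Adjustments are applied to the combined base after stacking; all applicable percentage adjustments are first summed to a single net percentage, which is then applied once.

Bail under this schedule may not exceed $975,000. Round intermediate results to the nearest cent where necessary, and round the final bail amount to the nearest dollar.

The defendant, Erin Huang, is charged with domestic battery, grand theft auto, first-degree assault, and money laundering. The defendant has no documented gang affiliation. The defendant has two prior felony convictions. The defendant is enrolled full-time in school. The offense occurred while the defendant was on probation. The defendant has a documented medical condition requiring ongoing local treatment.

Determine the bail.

$562,815

Base amounts from the schedule: domestic battery $114,250; grand theft auto $106,000; first-degree assault $364,400; money laundering $45,000.
Stacking rule: highest base plus $17,500 per additional charge. Highest is first-degree assault at $364,400; 3 additional charges → +$52,500. Combined base = $416,900.
Net percentage adjustment: −15% −15% +30% +35% = +35%. $416,900 × 1.35 = $562,815.
$562,815 is within the $975,000 maximum.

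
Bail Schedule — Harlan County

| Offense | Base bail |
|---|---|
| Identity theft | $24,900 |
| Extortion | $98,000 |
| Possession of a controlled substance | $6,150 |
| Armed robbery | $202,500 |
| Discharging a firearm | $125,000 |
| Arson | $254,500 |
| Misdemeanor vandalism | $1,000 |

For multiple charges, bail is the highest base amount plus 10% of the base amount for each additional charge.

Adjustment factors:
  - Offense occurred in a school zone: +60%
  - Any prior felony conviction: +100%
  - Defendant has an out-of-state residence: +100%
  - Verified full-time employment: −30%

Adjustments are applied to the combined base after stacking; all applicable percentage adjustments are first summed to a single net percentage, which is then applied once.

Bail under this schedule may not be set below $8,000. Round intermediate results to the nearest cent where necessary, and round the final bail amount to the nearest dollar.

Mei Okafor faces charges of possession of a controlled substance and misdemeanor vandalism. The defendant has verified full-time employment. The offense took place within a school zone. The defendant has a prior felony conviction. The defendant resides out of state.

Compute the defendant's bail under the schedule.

$20,625

Base amounts from the schedule: possession of a controlled substance $6,150; misdemeanor vandalism $1,000.
Stacking rule: highest base plus 10% of each additional charge. Highest is possession of a controlled substance at $6,150. Additional: $1,000 × 10% = $100. Combined base = $6,150 + $100 = $6,250.
Net percentage adjustment: +60% +100% +100% −30% = +230%. $6,250 × 3.3 = $20,625.
$20,625 is at or above the $8,000 minimum.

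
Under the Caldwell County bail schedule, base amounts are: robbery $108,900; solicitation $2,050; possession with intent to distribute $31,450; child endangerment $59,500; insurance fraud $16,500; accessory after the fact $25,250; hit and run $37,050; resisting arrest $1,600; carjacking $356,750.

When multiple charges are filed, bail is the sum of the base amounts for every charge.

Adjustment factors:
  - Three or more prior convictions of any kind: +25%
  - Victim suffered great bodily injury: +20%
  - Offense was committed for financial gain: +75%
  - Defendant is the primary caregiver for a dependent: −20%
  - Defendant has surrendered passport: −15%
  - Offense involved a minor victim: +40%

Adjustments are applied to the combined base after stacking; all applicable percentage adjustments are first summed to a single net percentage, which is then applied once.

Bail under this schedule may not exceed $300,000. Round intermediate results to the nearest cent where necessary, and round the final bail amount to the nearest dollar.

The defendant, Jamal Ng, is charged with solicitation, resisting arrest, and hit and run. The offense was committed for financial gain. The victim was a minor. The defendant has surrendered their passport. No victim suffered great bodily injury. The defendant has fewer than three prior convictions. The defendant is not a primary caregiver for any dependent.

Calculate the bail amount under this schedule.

$81,400

Base amounts from the schedule: solicitation $2,050; resisting arrest $1,600; hit and run $37,050.
Stacking rule: sum of all bases. $2,050 + $1,600 + $37,050 = $40,700.
Net percentage adjustment: +75% −15% +40% = +100%. $40,700 × 2 = $81,400.
$81,400 is within the $300,000 maximum.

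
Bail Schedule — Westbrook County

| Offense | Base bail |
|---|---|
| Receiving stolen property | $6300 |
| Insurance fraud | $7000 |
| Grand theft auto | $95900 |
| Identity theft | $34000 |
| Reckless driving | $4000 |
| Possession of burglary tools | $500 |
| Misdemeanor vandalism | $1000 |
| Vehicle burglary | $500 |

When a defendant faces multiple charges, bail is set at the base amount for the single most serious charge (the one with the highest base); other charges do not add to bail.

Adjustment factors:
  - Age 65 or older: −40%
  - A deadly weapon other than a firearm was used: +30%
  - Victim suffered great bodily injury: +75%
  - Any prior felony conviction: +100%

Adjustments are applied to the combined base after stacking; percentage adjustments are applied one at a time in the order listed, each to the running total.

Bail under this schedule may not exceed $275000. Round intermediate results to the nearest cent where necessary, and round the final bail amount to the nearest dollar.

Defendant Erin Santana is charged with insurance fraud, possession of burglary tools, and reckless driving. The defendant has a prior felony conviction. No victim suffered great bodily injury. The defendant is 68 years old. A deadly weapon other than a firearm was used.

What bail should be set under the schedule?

$10920

Base amounts from the schedule: insurance fraud $7000; possession of burglary tools $500; reckless driving $4000.
Stacking rule: use the highest base only. Highest is insurance fraud at $7000. Combined base = $7000.
Age 65 or older (−40%): $7000 × 0.6 = $4200.
A deadly weapon other than a firearm was used (+30%): $4200 × 1.3 = $5460.
Any prior felony conviction (+100%): $5460 × 2 = $10920.
$10920 is within the $275000 maximum.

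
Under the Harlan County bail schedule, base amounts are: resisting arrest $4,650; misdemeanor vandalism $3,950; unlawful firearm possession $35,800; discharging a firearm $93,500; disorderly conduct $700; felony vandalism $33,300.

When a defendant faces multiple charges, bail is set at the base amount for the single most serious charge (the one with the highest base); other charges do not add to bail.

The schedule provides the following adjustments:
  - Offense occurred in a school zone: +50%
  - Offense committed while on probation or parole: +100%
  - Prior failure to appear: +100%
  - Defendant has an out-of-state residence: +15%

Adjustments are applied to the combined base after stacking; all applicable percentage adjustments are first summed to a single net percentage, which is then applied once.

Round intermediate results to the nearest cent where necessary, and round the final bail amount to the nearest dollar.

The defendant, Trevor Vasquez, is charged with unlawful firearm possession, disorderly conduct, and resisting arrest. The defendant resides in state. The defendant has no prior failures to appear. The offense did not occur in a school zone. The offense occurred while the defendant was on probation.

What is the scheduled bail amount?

Base amounts from the schedule: unlawful firearm possession $35,800; disorderly conduct $700; resisting arrest $4,650.
Stacking rule: use the highest base only. Highest is unlawful firearm possession at $35,800. Combined base = $35,800.
Offense committed while on probation or parole (+100%): $35,800 × 2 = $71,600.

$71,600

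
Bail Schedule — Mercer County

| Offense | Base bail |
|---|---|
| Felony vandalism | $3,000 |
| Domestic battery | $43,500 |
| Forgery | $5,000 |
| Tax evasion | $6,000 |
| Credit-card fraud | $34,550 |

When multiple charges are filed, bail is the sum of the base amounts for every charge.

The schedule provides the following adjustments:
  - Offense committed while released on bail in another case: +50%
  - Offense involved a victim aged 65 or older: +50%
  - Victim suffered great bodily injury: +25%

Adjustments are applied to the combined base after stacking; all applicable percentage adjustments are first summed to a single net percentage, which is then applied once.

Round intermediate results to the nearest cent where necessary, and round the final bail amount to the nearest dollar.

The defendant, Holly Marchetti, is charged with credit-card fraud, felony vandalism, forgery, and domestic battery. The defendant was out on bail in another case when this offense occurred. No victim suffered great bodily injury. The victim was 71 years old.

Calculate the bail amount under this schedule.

$172,100

Base amounts from the schedule: credit-card fraud $34,550; felony vandalism $3,000; forgery $5,000; domestic battery $43,500.
Stacking rule: sum of all bases. $34,550 + $3,000 + $5,000 + $43,500 = $86,050.
Net percentage adjustment: +50% +50% = +100%. $86,050 × 2 = $172,100.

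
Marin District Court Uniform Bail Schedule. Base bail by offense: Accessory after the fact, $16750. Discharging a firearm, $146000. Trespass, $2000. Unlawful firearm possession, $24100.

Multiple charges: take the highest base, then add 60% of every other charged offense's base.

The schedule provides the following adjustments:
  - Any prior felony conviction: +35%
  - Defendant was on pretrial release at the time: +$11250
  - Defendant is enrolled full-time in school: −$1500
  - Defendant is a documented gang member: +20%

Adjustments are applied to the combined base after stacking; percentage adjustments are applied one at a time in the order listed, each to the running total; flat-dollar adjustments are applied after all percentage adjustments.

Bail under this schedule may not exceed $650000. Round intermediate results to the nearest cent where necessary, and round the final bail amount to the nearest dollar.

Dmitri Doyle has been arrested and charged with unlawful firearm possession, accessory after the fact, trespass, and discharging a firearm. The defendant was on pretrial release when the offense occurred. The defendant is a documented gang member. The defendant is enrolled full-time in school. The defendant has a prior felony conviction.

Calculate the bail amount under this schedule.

Base amounts from the schedule: unlawful firearm possession $24100; accessory after the fact $16750; trespass $2000; discharging a firearm $146000.
Stacking rule: highest base plus 60% of each additional charge. Highest is discharging a firearm at $146000. Additional: $24100 × 60% = $14460; $16750 × 60% = $10050; $2000 × 60% = $1200. Combined base = $146000 + $25710 = $171710.
Any prior felony conviction (+35%): $171710 × 1.35 = $231808.50.
Defendant is a documented gang member (+20%): $231808.50 × 1.2 = $278170.20.
Defendant was on pretrial release at the time (+$11250 flat): $278170.20 + $11250 = $289420.20.
Defendant is enrolled full-time in school (−$1500 flat): $289420.20 − $1500 = $287920.20.
$287920.20 is within the $650000 maximum.
Rounded to the nearest dollar: $287920.

$287920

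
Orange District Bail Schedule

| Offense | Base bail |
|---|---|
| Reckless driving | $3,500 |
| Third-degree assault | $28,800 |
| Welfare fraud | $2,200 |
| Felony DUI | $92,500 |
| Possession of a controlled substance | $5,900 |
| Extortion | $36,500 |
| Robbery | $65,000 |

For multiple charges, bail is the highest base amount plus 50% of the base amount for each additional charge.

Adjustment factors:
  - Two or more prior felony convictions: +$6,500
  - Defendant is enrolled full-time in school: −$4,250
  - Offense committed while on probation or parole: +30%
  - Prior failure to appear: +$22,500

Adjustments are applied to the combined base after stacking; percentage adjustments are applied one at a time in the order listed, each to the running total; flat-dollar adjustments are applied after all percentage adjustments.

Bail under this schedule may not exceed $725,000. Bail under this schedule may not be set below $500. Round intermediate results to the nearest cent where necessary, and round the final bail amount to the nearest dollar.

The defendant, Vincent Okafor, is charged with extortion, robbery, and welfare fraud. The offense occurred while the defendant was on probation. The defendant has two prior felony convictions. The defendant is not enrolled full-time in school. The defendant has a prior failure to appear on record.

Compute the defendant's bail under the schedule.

$138,655

Base amounts from the schedule: extortion $36,500; robbery $65,000; welfare fraud $2,200.
Stacking rule: highest base plus 50% of each additional charge. Highest is robbery at $65,000. Additional: $36,500 × 50% = $18,250; $2,200 × 50% = $1,100. Combined base = $65,000 + $19,350 = $84,350.
Offense committed while on probation or parole (+30%): $84,350 × 1.3 = $109,655.
Two or more prior felony convictions (+$6,500 flat): $109,655 + $6,500 = $116,155.
Prior failure to appear (+$22,500 flat): $116,155 + $22,500 = $138,655.
$138,655 is within the $725,000 maximum.
$138,655 is at or above the $500 minimum.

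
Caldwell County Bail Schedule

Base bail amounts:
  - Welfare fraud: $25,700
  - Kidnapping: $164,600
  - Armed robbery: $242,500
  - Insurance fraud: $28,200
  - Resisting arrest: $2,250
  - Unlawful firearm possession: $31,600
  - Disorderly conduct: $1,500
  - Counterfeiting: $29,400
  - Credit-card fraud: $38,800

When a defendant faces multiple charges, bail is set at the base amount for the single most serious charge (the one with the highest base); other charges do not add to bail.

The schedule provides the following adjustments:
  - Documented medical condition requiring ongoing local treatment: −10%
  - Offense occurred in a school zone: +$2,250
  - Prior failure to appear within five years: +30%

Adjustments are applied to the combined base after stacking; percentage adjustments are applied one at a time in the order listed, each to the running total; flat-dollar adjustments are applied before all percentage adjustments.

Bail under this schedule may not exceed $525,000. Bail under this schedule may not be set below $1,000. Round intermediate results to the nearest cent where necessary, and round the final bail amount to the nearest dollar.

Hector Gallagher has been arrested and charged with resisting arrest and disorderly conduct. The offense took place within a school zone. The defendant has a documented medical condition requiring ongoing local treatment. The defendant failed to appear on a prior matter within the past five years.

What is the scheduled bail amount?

$5,265

Base amounts from the schedule: resisting arrest $2,250; disorderly conduct $1,500.
Stacking rule: use the highest base only. Highest is resisting arrest at $2,250. Combined base = $2,250.
Offense occurred in a school zone (+$2,250 flat): $2,250 + $2,250 = $4,500.
Documented medical condition requiring ongoing local treatment (−10%): $4,500 × 0.9 = $4,050.
Prior failure to appear within five years (+30%): $4,050 × 1.3 = $5,265.
$5,265 is within the $525,000 maximum.
$5,265 is at or above the $1,000 minimum.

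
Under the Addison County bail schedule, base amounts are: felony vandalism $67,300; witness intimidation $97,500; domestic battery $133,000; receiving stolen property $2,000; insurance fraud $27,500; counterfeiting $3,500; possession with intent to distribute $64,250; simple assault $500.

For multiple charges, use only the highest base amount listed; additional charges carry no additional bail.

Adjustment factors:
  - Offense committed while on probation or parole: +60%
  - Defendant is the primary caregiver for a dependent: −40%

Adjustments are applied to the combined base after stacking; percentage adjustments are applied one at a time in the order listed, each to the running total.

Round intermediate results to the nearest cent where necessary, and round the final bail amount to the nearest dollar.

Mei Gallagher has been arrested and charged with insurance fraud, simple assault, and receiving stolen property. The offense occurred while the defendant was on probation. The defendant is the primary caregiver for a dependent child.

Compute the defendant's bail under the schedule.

$26,400

Base amounts from the schedule: insurance fraud $27,500; simple assault $500; receiving stolen property $2,000.
Stacking rule: use the highest base only. Highest is insurance fraud at $27,500. Combined base = $27,500.
Offense committed while on probation or parole (+60%): $27,500 × 1.6 = $44,000.
Defendant is the primary caregiver for a dependent (−40%): $44,000 × 0.6 = $26,400.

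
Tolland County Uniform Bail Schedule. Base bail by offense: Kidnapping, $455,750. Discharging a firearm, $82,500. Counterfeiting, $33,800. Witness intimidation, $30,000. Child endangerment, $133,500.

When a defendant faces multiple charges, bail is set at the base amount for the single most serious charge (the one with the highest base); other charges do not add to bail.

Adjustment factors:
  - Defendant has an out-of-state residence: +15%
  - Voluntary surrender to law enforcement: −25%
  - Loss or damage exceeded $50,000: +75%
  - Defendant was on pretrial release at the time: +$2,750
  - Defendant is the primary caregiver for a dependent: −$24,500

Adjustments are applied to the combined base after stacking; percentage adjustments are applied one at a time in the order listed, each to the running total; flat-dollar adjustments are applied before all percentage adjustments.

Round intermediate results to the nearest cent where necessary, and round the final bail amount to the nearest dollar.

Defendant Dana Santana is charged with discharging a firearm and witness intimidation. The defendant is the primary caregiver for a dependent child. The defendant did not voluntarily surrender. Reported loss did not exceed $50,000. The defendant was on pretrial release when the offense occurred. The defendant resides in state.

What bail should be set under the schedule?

$60,750

Base amounts from the schedule: discharging a firearm $82,500; witness intimidation $30,000.
Stacking rule: use the highest base only. Highest is discharging a firearm at $82,500. Combined base = $82,500.
Defendant was on pretrial release at the time (+$2,750 flat): $82,500 + $2,750 = $85,250.
Defendant is the primary caregiver for a dependent (−$24,500 flat): $85,250 − $24,500 = $60,750.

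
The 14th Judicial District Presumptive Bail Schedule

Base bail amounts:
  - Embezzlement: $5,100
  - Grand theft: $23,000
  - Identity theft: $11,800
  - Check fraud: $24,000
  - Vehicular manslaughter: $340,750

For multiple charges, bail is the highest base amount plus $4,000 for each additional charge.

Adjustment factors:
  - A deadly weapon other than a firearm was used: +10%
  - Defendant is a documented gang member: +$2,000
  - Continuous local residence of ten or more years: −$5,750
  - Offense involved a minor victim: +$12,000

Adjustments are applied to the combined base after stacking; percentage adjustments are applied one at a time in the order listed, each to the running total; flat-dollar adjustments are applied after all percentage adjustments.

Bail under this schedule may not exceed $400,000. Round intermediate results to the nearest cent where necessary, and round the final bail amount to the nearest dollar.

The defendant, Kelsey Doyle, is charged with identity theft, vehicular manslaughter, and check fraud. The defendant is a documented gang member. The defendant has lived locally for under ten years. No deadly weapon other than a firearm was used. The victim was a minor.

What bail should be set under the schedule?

$362,750

Base amounts from the schedule: identity theft $11,800; vehicular manslaughter $340,750; check fraud $24,000.
Stacking rule: highest base plus $4,000 per additional charge. Highest is vehicular manslaughter at $340,750; 2 additional charges → +$8,000. Combined base = $348,750.
Defendant is a documented gang member (+$2,000 flat): $348,750 + $2,000 = $350,750.
Offense involved a minor victim (+$12,000 flat): $350,750 + $12,000 = $362,750.
$362,750 is within the $400,000 maximum.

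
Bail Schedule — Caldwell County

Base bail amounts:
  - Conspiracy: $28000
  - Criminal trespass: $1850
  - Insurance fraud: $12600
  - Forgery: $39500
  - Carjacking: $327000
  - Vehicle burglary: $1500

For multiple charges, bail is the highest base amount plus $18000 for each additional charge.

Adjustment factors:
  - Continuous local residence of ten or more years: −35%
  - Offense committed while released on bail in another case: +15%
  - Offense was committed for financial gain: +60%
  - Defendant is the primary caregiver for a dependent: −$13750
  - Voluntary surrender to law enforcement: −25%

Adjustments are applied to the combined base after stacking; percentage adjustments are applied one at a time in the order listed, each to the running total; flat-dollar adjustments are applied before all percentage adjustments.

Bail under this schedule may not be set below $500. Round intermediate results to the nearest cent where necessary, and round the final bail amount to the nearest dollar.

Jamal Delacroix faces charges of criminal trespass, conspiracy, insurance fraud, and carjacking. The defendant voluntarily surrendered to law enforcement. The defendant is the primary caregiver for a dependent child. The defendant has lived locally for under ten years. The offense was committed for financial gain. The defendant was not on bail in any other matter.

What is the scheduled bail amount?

Base amounts from the schedule: criminal trespass $1850; conspiracy $28000; insurance fraud $12600; carjacking $327000.
Stacking rule: highest base plus $18000 per additional charge. Highest is carjacking at $327000; 3 additional charges → +$54000. Combined base = $381000.
Defendant is the primary caregiver for a dependent (−$13750 flat): $381000 − $13750 = $367250.
Offense was committed for financial gain (+60%): $367250 × 1.6 = $587600.
Voluntary surrender to law enforcement (−25%): $587600 × 0.75 = $440700.
$440700 is at or above the $500 minimum.

$440700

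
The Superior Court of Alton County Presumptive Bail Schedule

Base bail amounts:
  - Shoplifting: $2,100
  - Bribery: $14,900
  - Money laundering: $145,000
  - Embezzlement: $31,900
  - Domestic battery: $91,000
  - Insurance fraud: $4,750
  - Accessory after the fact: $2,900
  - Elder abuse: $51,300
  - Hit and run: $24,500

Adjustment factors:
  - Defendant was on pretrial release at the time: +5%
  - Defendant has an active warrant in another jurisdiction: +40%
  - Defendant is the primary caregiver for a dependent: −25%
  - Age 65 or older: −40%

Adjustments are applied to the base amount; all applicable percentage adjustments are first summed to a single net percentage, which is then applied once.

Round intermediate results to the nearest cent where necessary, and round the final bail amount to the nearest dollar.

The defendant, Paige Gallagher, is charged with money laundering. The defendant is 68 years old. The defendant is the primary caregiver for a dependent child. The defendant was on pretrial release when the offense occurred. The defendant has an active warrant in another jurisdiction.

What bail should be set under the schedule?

Base amounts from the schedule: money laundering $145,000.
Single charge. Combined base = $145,000.
Net percentage adjustment: +5% +40% −25% −40% = −20%. $145,000 × 0.8 = $116,000.

$116,000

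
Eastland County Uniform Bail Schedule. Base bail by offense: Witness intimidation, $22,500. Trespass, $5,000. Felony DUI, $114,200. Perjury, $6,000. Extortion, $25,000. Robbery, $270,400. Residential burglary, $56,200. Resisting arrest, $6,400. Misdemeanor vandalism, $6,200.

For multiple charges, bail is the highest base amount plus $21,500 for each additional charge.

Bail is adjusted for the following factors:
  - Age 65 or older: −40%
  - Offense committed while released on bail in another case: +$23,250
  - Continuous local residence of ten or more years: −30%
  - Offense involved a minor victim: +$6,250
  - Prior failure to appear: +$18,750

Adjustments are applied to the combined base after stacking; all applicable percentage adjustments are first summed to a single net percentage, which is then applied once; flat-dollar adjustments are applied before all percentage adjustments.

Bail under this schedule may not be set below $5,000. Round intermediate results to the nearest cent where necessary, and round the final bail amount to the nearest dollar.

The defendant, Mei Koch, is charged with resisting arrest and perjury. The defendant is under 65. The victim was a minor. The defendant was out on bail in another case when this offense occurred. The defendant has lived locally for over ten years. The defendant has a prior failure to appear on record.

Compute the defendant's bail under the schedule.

$53,305

Base amounts from the schedule: resisting arrest $6,400; perjury $6,000.
Stacking rule: highest base plus $21,500 per additional charge. Highest is resisting arrest at $6,400; 1 additional charge → +$21,500. Combined base = $27,900.
Offense committed while released on bail in another case (+$23,250 flat): $27,900 + $23,250 = $51,150.
Offense involved a minor victim (+$6,250 flat): $51,150 + $6,250 = $57,400.
Prior failure to appear (+$18,750 flat): $57,400 + $18,750 = $76,150.
Continuous local residence of ten or more years (−30%): $76,150 × 0.7 = $53,305.
$53,305 is at or above the $5,000 minimum.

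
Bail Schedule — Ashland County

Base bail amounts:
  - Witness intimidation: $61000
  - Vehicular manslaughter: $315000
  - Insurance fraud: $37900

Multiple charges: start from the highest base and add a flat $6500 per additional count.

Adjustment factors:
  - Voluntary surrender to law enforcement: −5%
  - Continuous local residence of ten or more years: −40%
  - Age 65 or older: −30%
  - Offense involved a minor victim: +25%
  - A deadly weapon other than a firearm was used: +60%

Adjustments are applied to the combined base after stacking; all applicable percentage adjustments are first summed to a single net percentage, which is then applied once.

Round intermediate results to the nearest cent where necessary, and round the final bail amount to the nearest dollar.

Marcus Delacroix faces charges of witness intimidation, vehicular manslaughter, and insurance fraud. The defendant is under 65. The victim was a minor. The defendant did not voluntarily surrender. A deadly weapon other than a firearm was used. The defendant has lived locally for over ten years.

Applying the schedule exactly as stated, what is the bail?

Base amounts from the schedule: witness intimidation $61000; vehicular manslaughter $315000; insurance fraud $37900.
Stacking rule: highest base plus $6500 per additional charge. Highest is vehicular manslaughter at $315000; 2 additional charges → +$13000. Combined base = $328000.
Net percentage adjustment: −40% +25% +60% = +45%. $328000 × 1.45 = $475600.

$475600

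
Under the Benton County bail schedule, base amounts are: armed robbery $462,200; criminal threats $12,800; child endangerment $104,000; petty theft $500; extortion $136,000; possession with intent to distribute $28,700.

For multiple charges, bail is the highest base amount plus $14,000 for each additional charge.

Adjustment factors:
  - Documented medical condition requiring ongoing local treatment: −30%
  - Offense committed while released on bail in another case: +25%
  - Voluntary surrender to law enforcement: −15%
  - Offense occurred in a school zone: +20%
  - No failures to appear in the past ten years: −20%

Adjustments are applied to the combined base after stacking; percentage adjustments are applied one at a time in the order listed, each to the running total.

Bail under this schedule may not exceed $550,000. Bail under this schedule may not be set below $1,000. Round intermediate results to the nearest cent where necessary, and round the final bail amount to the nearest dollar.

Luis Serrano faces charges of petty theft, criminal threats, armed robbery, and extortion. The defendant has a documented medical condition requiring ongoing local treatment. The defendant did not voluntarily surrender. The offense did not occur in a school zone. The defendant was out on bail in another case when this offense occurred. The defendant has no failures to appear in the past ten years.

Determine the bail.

$352,940

Base amounts from the schedule: petty theft $500; criminal threats $12,800; armed robbery $462,200; extortion $136,000.
Stacking rule: highest base plus $14,000 per additional charge. Highest is armed robbery at $462,200; 3 additional charges → +$42,000. Combined base = $504,200.
Documented medical condition requiring ongoing local treatment (−30%): $504,200 × 0.7 = $352,940.
Offense committed while released on bail in another case (+25%): $352,940 × 1.25 = $441,175.
No failures to appear in the past ten years (−20%): $441,175 × 0.8 = $352,940.
$352,940 is within the $550,000 maximum.
$352,940 is at or above the $1,000 minimum.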